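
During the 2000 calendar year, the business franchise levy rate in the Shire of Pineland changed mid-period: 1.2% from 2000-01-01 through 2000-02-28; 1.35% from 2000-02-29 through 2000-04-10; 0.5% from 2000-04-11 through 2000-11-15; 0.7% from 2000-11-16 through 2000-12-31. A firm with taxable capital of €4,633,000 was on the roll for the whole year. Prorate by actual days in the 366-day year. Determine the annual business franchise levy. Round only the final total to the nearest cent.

2000-01-01 to 2000-02-28: 59 days at 1.2% → €4,633,000 × 1.2% × 59/366 = €8,962.1967
2000-02-29 to 2000-04-10: 42 days at 1.35% → €4,633,000 × 1.35% × 42/366 = €7,177.3525
2000-04-11 to 2000-11-15: 219 days at 0.5% → €4,633,000 × 0.5% × 219/366 = €13,861.0246
2000-11-16 to 2000-12-31: 46 days at 0.7% → €4,633,000 × 0.7% × 46/366 = €4,076.0273
Total = €34,076.6011

€34,076.60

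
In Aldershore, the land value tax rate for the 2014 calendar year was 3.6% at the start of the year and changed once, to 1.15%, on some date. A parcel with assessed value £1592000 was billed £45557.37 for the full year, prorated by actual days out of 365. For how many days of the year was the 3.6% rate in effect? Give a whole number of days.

255 days

Let d = days at the first rate; then 365 − d days at the second rate.
£1592000 × [3.6%·d + 1.15%·(365−d)] / 365 = £45557.37
Solving gives d = 255, so the new rate took effect on 13 September 2014.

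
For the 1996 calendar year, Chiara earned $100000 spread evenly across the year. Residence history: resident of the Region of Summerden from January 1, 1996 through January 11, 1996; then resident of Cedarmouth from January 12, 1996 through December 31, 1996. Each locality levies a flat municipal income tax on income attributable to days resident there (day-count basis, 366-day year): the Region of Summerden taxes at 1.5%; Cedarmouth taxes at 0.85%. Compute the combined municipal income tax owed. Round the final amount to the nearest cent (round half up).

$869.54

The Region of Summerden, January 1 – January 11, 1996: 11 days → $100000 × 1.5% × 11/366 = $45.0820
Cedarmouth, January 12 – December 31, 1996: 355 days → $100000 × 0.85% × 355/366 = $824.4536
Total = $869.5355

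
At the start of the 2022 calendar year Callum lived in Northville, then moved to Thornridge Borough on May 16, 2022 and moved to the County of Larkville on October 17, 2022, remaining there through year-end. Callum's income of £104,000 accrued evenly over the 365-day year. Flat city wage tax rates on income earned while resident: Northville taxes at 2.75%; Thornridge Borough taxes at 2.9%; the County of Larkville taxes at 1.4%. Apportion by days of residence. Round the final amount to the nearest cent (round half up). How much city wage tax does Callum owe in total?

£2,633.48

Northville, January 1 – May 15, 2022: 135 days → £104,000 × 2.75% × 135/365 = £1,057.8082
Thornridge Borough, May 16 – October 16, 2022: 154 days → £104,000 × 2.9% × 154/365 = £1,272.5041
The County of Larkville, October 17 – December 31, 2022: 76 days → £104,000 × 1.4% × 76/365 = £303.1671
Total = £2,633.4795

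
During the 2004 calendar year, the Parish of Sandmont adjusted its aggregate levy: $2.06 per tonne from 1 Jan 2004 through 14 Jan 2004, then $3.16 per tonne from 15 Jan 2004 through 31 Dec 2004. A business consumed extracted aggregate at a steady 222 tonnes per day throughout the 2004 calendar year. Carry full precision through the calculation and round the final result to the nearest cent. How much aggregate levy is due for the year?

1 Jan – 14 Jan 2004: 14 days × 222 tonnes/day = 3,108 tonnes at $2.06/tonne → $6402.48
15 Jan – 31 Dec 2004: 352 days × 222 tonnes/day = 78,144 tonnes at $3.16/tonne → $246935.04

$253337.52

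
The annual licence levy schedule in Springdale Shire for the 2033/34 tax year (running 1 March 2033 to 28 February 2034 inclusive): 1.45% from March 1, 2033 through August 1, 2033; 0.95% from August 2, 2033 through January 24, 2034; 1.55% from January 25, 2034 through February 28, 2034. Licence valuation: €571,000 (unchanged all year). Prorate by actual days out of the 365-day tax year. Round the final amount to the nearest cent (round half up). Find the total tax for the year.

March 1 – August 1, 2033: 154 days at 1.45% → €571,000 × 1.45% × 154/365 = €3,493.2685
August 2, 2033 – January 24, 2034: 176 days at 0.95% → €571,000 × 0.95% × 176/365 = €2,615.6493
January 25 – February 28, 2034: 35 days at 1.55% → €571,000 × 1.55% × 35/365 = €848.6781
Total = €6,957.5959

€6,957.60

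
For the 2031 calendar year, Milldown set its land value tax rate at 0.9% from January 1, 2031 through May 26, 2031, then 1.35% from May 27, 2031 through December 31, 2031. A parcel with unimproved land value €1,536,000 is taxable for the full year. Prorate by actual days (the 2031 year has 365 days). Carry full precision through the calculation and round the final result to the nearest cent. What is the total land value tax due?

€17,971.20

January 1 – May 26, 2031: 146 days at 0.9% → €1,536,000 × 0.9% × 146/365 = €5,529.6000
May 27 – December 31, 2031: 219 days at 1.35% → €1,536,000 × 1.35% × 219/365 = €12,441.6000
Total = €17,971.2000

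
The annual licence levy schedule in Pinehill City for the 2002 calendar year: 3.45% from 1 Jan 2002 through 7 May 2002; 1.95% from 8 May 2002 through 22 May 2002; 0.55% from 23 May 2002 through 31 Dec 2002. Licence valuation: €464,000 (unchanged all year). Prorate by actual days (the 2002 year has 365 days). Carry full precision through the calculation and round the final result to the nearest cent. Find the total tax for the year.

1 Jan – 7 May 2002: 127 days at 3.45% → €464,000 × 3.45% × 127/365 = €5,569.9068
8 May – 22 May 2002: 15 days at 1.95% → €464,000 × 1.95% × 15/365 = €371.8356
23 May – 31 Dec 2002: 223 days at 0.55% → €464,000 × 0.55% × 223/365 = €1,559.1671
Total = €7,500.9096

€7,500.91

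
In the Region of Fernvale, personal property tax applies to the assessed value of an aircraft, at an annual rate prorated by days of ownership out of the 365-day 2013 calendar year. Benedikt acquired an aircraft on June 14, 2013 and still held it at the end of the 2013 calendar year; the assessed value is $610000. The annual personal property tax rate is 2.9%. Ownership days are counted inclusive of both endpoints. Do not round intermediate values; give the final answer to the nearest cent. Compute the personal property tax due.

Days held (June 14 – December 31, 2013): 201 out of 365
Tax = $610000 × 2.9% × 201/365 = $9741.6164

$9741.62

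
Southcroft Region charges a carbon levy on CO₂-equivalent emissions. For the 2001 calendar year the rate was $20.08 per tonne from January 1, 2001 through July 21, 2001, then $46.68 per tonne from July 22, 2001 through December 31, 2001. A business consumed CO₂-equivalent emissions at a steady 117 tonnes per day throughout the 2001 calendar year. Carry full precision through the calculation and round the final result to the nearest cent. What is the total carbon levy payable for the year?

$1,364,805.00

January 1 – July 21, 2001: 202 days × 117 tonnes/day = 23,634 tonnes at $20.08/tonne → $474,570.72
July 22 – December 31, 2001: 163 days × 117 tonnes/day = 19,071 tonnes at $46.68/tonne → $890,234.28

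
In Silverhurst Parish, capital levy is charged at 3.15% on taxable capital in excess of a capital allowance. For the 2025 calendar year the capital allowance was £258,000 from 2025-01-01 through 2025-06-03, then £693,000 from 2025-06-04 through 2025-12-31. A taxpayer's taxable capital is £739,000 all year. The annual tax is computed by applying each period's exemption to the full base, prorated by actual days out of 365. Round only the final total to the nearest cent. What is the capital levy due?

2025-01-01 to 2025-06-03: 154 days, exemption £258,000 → (£739,000 − £258,000) × 3.15% × 154/365 = £6,392.6877
2025-06-04 to 2025-12-31: 211 days, exemption £693,000 → (£739,000 − £693,000) × 3.15% × 211/365 = £837.6411
Total = £7,230.3288

£7,230.33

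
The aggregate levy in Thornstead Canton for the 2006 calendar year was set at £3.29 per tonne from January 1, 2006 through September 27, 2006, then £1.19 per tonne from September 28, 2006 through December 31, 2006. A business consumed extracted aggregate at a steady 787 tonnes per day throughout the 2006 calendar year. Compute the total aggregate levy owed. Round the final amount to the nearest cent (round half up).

£788062.45

January 1 – September 27, 2006: 270 days × 787 tonnes/day = 212,490 tonnes at £3.29/tonne → £699092.10
September 28 – December 31, 2006: 95 days × 787 tonnes/day = 74,765 tonnes at £1.19/tonne → £88970.35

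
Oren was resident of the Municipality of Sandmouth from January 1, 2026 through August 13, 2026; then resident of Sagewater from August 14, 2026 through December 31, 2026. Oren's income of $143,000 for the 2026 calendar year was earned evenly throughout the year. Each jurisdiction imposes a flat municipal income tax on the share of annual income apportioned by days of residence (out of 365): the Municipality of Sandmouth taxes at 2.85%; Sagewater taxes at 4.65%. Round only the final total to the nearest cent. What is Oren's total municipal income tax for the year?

The Municipality of Sandmouth, January 1 – August 13, 2026: 225 days → $143,000 × 2.85% × 225/365 = $2,512.2945
Sagewater, August 14 – December 31, 2026: 140 days → $143,000 × 4.65% × 140/365 = $2,550.4932
Total = $5,062.7877

$5,062.79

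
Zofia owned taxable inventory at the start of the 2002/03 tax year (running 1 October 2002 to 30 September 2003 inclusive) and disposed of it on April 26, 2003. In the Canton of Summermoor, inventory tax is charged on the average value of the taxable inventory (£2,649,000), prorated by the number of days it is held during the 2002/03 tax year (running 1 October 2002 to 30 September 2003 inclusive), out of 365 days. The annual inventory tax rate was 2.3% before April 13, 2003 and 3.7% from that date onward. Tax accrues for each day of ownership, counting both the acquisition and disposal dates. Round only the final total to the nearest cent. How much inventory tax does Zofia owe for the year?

£36,142.52

October 1, 2002 – April 12, 2003: 194 days at 2.3% → £2,649,000 × 2.3% × 194/365 = £32,383.1178
April 13 – April 26, 2003: 14 days at 3.7% → £2,649,000 × 3.7% × 14/365 = £3,759.4027
Total = £36,142.5205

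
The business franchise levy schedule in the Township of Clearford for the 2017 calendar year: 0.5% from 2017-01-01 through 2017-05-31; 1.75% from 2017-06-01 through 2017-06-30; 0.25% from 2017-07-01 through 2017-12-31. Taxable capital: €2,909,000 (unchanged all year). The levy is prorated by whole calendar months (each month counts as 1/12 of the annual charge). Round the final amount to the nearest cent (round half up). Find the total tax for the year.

2017-01-01 to 2017-05-31: 5 months at 0.5% → €2,909,000 × 0.5% × 5/12 = €6,060.4167
2017-06-01 to 2017-06-30: 1 month at 1.75% → €2,909,000 × 1.75% × 1/12 = €4,242.2917
2017-07-01 to 2017-12-31: 6 months at 0.25% → €2,909,000 × 0.25% × 6/12 = €3,636.2500
Total = €13,938.9583

€13,938.96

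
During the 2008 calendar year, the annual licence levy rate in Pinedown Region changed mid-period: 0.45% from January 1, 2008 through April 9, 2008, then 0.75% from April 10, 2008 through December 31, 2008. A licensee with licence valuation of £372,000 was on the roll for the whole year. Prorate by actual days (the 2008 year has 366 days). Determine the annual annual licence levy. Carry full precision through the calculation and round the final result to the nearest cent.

January 1 – April 9, 2008: 100 days at 0.45% → £372,000 × 0.45% × 100/366 = £457.3770
April 10 – December 31, 2008: 266 days at 0.75% → £372,000 × 0.75% × 266/366 = £2,027.7049
Total = £2,485.0820

£2,485.08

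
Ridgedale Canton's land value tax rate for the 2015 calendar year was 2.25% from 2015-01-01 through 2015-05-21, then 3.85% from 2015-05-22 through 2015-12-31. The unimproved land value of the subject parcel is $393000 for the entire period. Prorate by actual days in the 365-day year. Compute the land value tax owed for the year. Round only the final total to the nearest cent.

2015-01-01 to 2015-05-21: 141 days at 2.25% → $393000 × 2.25% × 141/365 = $3415.8699
2015-05-22 to 2015-12-31: 224 days at 3.85% → $393000 × 3.85% × 224/365 = $9285.5671
Total = $12701.4370

$12701.44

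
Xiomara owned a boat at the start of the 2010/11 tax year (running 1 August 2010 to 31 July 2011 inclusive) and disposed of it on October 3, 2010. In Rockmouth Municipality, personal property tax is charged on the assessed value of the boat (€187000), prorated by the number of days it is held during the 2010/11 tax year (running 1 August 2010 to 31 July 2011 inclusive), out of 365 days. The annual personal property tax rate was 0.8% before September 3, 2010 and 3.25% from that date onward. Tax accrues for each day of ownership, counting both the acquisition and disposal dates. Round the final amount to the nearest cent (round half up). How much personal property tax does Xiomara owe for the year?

August 1 – September 2, 2010: 33 days at 0.8% → €187000 × 0.8% × 33/365 = €135.2548
September 3 – October 3, 2010: 31 days at 3.25% → €187000 × 3.25% × 31/365 = €516.1712
Total = €651.4260

€651.43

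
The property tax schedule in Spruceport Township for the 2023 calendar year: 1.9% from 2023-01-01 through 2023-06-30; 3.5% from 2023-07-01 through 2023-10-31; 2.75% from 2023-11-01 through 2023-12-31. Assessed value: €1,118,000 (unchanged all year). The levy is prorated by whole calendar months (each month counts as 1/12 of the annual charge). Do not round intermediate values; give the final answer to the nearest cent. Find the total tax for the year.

€28,788.50

2023-01-01 to 2023-06-30: 6 months at 1.9% → €1,118,000 × 1.9% × 6/12 = €10,621.0000
2023-07-01 to 2023-10-31: 4 months at 3.5% → €1,118,000 × 3.5% × 4/12 = €13,043.3333
2023-11-01 to 2023-12-31: 2 months at 2.75% → €1,118,000 × 2.75% × 2/12 = €5,124.1667
Total = €28,788.5000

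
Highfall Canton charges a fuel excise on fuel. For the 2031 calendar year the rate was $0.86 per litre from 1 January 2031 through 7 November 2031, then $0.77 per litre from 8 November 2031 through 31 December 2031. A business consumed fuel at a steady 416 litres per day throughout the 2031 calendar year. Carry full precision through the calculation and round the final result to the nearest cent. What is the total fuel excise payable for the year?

$128,560.64

1 January – 7 November 2031: 311 days × 416 litres/day = 129,376 litres at $0.86/litre → $111,263.36
8 November – 31 December 2031: 54 days × 416 litres/day = 22,464 litres at $0.77/litre → $17,297.28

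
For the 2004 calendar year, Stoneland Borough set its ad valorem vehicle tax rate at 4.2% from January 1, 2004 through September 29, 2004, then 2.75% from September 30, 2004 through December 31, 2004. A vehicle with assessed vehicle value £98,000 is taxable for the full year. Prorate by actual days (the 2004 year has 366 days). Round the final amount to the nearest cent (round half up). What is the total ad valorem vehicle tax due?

January 1 – September 29, 2004: 273 days at 4.2% → £98,000 × 4.2% × 273/366 = £3,070.1311
September 30 – December 31, 2004: 93 days at 2.75% → £98,000 × 2.75% × 93/366 = £684.7951
Total = £3,754.9262

£3,754.93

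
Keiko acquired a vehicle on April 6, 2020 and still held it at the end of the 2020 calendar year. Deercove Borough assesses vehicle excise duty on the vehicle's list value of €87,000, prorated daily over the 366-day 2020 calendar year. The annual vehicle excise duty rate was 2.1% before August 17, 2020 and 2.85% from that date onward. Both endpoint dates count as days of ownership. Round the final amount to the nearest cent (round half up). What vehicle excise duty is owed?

April 6 – August 16, 2020: 133 days at 2.1% → €87,000 × 2.1% × 133/366 = €663.9098
August 17 – December 31, 2020: 137 days at 2.85% → €87,000 × 2.85% × 137/366 = €928.1189
Total = €1,592.0287

€1,592.03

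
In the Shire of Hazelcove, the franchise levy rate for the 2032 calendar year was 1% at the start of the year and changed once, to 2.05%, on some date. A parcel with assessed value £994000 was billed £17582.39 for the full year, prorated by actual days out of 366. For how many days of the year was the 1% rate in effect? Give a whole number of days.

Let d = days at the first rate; then 366 − d days at the second rate.
£994000 × [1%·d + 2.05%·(366−d)] / 366 = £17582.39
Solving gives d = 98, so the new rate took effect on 8 Apr 2032.

98 days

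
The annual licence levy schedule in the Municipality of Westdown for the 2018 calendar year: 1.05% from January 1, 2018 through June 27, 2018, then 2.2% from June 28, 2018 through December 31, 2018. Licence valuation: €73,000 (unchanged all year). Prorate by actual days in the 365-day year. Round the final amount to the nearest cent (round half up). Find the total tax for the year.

January 1 – June 27, 2018: 178 days at 1.05% → €73,000 × 1.05% × 178/365 = €373.8000
June 28 – December 31, 2018: 187 days at 2.2% → €73,000 × 2.2% × 187/365 = €822.8000
Total = €1,196.6000

€1,196.60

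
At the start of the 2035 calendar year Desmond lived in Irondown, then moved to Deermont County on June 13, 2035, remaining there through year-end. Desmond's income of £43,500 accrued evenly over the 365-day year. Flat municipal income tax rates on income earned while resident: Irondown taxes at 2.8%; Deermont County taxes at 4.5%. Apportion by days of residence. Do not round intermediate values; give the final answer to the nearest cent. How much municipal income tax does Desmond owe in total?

Irondown, January 1 – June 12, 2035: 163 days → £43,500 × 2.8% × 163/365 = £543.9288
Deermont County, June 13 – December 31, 2035: 202 days → £43,500 × 4.5% × 202/365 = £1,083.3288
Total = £1,627.2575

£1,627.26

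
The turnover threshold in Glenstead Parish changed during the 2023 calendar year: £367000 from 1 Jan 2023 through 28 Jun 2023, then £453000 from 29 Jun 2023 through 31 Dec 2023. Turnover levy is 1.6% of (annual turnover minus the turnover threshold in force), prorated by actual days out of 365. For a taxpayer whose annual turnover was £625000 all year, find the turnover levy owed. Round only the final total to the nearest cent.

1 Jan – 28 Jun 2023: 179 days, exemption £367000 → (£625000 − £367000) × 1.6% × 179/365 = £2024.4164
29 Jun – 31 Dec 2023: 186 days, exemption £453000 → (£625000 − £453000) × 1.6% × 186/365 = £1402.3890
Total = £3426.8055

£3426.81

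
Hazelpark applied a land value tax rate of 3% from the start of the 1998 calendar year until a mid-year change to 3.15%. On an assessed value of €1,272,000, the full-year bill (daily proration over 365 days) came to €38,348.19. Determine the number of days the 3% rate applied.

Let d = days at the first rate; then 365 − d days at the second rate.
€1,272,000 × [3%·d + 3.15%·(365−d)] / 365 = €38,348.19
Solving gives d = 329, so the new rate took effect on 26 Nov 1998.

329 days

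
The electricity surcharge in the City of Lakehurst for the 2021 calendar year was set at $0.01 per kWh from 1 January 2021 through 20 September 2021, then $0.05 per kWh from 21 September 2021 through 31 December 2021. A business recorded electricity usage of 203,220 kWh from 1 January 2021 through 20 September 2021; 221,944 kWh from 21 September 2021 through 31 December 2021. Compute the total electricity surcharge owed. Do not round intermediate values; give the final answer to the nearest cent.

1 January – 20 September 2021: 203,220 kWh at $0.01/kWh → $2,032.20
21 September – 31 December 2021: 221,944 kWh at $0.05/kWh → $11,097.20

$13,129.40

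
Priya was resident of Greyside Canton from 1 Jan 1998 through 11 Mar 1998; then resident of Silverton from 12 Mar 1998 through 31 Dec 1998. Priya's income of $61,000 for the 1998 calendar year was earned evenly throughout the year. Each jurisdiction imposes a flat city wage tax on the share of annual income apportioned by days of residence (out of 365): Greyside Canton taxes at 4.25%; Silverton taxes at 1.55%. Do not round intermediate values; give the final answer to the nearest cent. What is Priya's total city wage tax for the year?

Greyside Canton, 1 Jan – 11 Mar 1998: 70 days → $61,000 × 4.25% × 70/365 = $497.1918
Silverton, 12 Mar – 31 Dec 1998: 295 days → $61,000 × 1.55% × 295/365 = $764.1712
Total = $1,261.3630

$1,261.36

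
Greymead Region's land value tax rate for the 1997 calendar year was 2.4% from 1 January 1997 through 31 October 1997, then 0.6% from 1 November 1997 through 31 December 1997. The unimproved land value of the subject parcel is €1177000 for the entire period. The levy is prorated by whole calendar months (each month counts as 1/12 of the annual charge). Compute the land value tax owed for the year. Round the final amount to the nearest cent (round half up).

1 January – 31 October 1997: 10 months at 2.4% → €1177000 × 2.4% × 10/12 = €23540.0000
1 November – 31 December 1997: 2 months at 0.6% → €1177000 × 0.6% × 2/12 = €1177.0000
Total = €24717.0000

€24717.00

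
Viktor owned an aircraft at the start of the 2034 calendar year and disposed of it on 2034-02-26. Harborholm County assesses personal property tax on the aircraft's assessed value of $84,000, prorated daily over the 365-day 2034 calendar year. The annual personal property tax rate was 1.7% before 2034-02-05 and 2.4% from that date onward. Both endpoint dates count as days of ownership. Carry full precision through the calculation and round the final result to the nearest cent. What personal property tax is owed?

2034-01-01 to 2034-02-04: 35 days at 1.7% → $84,000 × 1.7% × 35/365 = $136.9315
2034-02-05 to 2034-02-26: 22 days at 2.4% → $84,000 × 2.4% × 22/365 = $121.5123
Total = $258.4438

$258.44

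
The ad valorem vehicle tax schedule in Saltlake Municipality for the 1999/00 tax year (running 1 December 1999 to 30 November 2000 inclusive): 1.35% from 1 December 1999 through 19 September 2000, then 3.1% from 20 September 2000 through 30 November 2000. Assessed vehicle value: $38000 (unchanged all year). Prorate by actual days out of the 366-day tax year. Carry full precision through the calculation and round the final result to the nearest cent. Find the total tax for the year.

$643.82

1 December 1999 – 19 September 2000: 294 days at 1.35% → $38000 × 1.35% × 294/366 = $412.0820
20 September – 30 November 2000: 72 days at 3.1% → $38000 × 3.1% × 72/366 = $231.7377
Total = $643.8197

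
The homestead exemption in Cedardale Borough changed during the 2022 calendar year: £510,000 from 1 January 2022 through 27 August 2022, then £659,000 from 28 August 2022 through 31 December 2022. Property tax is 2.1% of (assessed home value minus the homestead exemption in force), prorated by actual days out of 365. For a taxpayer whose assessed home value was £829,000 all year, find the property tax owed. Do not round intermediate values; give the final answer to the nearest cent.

1 January – 27 August 2022: 239 days, exemption £510,000 → (£829,000 − £510,000) × 2.1% × 239/365 = £4,386.4685
28 August – 31 December 2022: 126 days, exemption £659,000 → (£829,000 − £659,000) × 2.1% × 126/365 = £1,232.3836
Total = £5,618.8521

£5,618.85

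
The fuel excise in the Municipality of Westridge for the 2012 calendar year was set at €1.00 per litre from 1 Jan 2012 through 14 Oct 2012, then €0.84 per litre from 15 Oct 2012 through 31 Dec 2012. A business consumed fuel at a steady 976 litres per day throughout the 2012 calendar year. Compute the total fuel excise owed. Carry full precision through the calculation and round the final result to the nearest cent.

€345035.52

1 Jan – 14 Oct 2012: 288 days × 976 litres/day = 281,088 litres at €1.00/litre → €281088.00
15 Oct – 31 Dec 2012: 78 days × 976 litres/day = 76,128 litres at €0.84/litre → €63947.52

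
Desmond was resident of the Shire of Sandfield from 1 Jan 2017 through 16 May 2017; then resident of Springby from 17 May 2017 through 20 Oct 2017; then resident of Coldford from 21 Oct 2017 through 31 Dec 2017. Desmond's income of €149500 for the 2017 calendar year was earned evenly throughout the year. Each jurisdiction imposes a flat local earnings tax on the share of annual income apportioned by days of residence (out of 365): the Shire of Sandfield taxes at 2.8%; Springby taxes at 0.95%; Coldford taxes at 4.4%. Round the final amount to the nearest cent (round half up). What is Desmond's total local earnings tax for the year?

The Shire of Sandfield, 1 Jan – 16 May 2017: 136 days → €149500 × 2.8% × 136/365 = €1559.7151
Springby, 17 May – 20 Oct 2017: 157 days → €149500 × 0.95% × 157/365 = €610.9021
Coldford, 21 Oct – 31 Dec 2017: 72 days → €149500 × 4.4% × 72/365 = €1297.5781
Total = €3468.1952

€3468.20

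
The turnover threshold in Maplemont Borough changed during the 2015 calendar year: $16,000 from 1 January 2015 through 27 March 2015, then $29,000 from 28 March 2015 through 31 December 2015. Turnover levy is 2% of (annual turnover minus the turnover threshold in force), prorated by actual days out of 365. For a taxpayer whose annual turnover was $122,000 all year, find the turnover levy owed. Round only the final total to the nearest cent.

1 January – 27 March 2015: 86 days, exemption $16,000 → ($122,000 − $16,000) × 2% × 86/365 = $499.5068
28 March – 31 December 2015: 279 days, exemption $29,000 → ($122,000 − $29,000) × 2% × 279/365 = $1,421.7534
Total = $1,921.2603

$1,921.26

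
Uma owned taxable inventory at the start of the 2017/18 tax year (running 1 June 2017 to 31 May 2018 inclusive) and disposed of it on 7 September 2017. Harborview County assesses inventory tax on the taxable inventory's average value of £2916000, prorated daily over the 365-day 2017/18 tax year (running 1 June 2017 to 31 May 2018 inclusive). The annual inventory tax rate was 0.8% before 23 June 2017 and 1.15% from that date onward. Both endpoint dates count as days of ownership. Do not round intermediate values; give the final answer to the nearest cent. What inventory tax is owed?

1 June – 22 June 2017: 22 days at 0.8% → £2916000 × 0.8% × 22/365 = £1406.0712
23 June – 7 September 2017: 77 days at 1.15% → £2916000 × 1.15% × 77/365 = £7074.2959
Total = £8480.3671

£8480.37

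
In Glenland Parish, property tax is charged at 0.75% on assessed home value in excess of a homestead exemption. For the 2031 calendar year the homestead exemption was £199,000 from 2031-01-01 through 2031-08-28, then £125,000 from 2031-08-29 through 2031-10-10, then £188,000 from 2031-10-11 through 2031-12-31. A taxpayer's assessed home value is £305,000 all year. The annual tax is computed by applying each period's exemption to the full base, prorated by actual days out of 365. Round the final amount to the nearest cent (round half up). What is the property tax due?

2031-01-01 to 2031-08-28: 240 days, exemption £199,000 → (£305,000 − £199,000) × 0.75% × 240/365 = £522.7397
2031-08-29 to 2031-10-10: 43 days, exemption £125,000 → (£305,000 − £125,000) × 0.75% × 43/365 = £159.0411
2031-10-11 to 2031-12-31: 82 days, exemption £188,000 → (£305,000 − £188,000) × 0.75% × 82/365 = £197.1370
Total = £878.9178

£878.92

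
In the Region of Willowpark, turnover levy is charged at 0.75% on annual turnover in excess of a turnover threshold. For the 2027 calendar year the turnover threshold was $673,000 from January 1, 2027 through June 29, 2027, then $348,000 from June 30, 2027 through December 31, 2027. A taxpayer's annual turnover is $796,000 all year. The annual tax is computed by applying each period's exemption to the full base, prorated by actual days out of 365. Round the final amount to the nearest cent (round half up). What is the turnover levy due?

January 1 – June 29, 2027: 180 days, exemption $673,000 → ($796,000 − $673,000) × 0.75% × 180/365 = $454.9315
June 30 – December 31, 2027: 185 days, exemption $348,000 → ($796,000 − $348,000) × 0.75% × 185/365 = $1,703.0137
Total = $2,157.9452

$2,157.95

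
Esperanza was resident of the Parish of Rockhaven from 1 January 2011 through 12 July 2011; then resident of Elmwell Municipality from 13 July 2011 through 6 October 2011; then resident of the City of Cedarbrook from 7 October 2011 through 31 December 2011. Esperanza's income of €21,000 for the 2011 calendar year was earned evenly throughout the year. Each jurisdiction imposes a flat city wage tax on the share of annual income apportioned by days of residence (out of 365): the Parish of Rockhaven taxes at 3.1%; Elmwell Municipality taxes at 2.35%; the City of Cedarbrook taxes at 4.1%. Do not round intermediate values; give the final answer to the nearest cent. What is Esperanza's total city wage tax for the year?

The Parish of Rockhaven, 1 January – 12 July 2011: 193 days → €21,000 × 3.1% × 193/365 = €344.2274
Elmwell Municipality, 13 July – 6 October 2011: 86 days → €21,000 × 2.35% × 86/365 = €116.2767
The City of Cedarbrook, 7 October – 31 December 2011: 86 days → €21,000 × 4.1% × 86/365 = €202.8658
Total = €663.3699

€663.37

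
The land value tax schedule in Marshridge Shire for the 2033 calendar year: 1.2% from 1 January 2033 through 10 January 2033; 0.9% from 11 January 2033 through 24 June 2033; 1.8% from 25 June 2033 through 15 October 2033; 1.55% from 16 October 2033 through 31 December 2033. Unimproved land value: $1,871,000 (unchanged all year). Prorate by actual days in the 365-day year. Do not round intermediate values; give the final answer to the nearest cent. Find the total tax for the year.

1 January – 10 January 2033: 10 days at 1.2% → $1,871,000 × 1.2% × 10/365 = $615.1233
11 January – 24 June 2033: 165 days at 0.9% → $1,871,000 × 0.9% × 165/365 = $7,612.1507
25 June – 15 October 2033: 113 days at 1.8% → $1,871,000 × 1.8% × 113/365 = $10,426.3397
16 October – 31 December 2033: 77 days at 1.55% → $1,871,000 × 1.55% × 77/365 = $6,117.9137
Total = $24,771.5274

$24,771.53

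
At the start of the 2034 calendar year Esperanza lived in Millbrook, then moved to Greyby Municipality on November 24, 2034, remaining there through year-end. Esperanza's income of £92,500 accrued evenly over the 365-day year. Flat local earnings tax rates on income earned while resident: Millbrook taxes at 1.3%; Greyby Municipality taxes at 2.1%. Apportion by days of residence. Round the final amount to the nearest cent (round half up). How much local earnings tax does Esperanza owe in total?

Millbrook, January 1 – November 23, 2034: 327 days → £92,500 × 1.3% × 327/365 = £1,077.3082
Greyby Municipality, November 24 – December 31, 2034: 38 days → £92,500 × 2.1% × 38/365 = £202.2329
Total = £1,279.5411

£1,279.54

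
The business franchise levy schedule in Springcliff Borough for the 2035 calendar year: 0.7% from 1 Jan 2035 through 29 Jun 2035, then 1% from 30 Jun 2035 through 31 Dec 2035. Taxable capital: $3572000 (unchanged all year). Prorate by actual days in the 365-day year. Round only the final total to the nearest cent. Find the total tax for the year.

$30435.40

1 Jan – 29 Jun 2035: 180 days at 0.7% → $3572000 × 0.7% × 180/365 = $12330.7397
30 Jun – 31 Dec 2035: 185 days at 1% → $3572000 × 1% × 185/365 = $18104.6575
Total = $30435.3973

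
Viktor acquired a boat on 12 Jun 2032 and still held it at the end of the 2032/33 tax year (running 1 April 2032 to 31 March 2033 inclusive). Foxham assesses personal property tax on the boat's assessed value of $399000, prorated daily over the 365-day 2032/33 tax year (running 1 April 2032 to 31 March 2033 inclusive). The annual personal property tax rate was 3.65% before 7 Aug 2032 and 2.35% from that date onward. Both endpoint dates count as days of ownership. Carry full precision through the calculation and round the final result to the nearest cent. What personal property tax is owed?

12 Jun – 6 Aug 2032: 56 days at 3.65% → $399000 × 3.65% × 56/365 = $2234.4000
7 Aug 2032 – 31 Mar 2033: 237 days at 2.35% → $399000 × 2.35% × 237/365 = $6088.3027
Total = $8322.7027

$8322.70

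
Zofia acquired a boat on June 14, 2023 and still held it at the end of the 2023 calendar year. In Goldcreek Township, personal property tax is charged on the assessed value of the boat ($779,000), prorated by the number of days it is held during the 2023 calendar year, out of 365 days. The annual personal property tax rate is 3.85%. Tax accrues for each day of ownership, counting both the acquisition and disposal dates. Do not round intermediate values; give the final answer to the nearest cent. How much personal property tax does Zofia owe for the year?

$16,515.87

Days held (June 14 – December 31, 2023): 201 out of 365
Tax = $779,000 × 3.85% × 201/365 = $16,515.8671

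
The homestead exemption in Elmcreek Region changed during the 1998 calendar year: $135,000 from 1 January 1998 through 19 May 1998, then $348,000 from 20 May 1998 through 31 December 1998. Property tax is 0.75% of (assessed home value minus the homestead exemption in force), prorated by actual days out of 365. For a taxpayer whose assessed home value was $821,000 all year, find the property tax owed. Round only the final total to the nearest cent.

$4,155.86

1 January – 19 May 1998: 139 days, exemption $135,000 → ($821,000 − $135,000) × 0.75% × 139/365 = $1,959.3288
20 May – 31 December 1998: 226 days, exemption $348,000 → ($821,000 − $348,000) × 0.75% × 226/365 = $2,196.5342
Total = $4,155.8630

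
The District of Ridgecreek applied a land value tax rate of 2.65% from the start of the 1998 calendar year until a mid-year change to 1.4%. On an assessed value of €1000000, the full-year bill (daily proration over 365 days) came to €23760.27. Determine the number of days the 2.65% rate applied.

Let d = days at the first rate; then 365 − d days at the second rate.
€1000000 × [2.65%·d + 1.4%·(365−d)] / 365 = €23760.27
Solving gives d = 285, so the new rate took effect on 13 October 1998.

285 days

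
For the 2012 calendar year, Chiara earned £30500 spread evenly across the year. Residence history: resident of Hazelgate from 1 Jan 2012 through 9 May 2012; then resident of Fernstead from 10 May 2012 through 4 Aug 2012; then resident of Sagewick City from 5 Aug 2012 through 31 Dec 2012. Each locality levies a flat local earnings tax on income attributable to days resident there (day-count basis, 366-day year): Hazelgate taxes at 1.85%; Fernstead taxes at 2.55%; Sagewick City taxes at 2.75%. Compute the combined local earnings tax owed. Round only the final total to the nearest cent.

£726.75

Hazelgate, 1 Jan – 9 May 2012: 130 days → £30500 × 1.85% × 130/366 = £200.4167
Fernstead, 10 May – 4 Aug 2012: 87 days → £30500 × 2.55% × 87/366 = £184.8750
Sagewick City, 5 Aug – 31 Dec 2012: 149 days → £30500 × 2.75% × 149/366 = £341.4583
Total = £726.7500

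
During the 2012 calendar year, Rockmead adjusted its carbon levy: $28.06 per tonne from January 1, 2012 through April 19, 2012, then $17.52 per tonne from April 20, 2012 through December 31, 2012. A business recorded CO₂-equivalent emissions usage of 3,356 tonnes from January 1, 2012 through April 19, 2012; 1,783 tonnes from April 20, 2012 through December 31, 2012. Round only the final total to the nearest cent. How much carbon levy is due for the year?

January 1 – April 19, 2012: 3,356 tonnes at $28.06/tonne → $94169.36
April 20 – December 31, 2012: 1,783 tonnes at $17.52/tonne → $31238.16

$125407.52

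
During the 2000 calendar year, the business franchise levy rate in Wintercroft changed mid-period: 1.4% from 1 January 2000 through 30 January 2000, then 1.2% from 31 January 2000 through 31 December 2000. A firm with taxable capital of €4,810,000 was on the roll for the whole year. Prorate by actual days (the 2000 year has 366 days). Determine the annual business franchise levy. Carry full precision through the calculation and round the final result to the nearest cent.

€58,508.52

1 January – 30 January 2000: 30 days at 1.4% → €4,810,000 × 1.4% × 30/366 = €5,519.6721
31 January – 31 December 2000: 336 days at 1.2% → €4,810,000 × 1.2% × 336/366 = €52,988.8525
Total = €58,508.5246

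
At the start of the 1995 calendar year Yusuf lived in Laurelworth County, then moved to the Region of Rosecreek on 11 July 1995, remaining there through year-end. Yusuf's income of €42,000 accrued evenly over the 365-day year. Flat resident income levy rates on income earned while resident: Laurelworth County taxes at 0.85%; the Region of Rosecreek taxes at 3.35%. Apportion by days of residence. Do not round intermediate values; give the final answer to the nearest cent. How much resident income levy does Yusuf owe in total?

Laurelworth County, 1 January – 10 July 1995: 191 days → €42,000 × 0.85% × 191/365 = €186.8137
The Region of Rosecreek, 11 July – 31 December 1995: 174 days → €42,000 × 3.35% × 174/365 = €670.7342
Total = €857.5479

€857.55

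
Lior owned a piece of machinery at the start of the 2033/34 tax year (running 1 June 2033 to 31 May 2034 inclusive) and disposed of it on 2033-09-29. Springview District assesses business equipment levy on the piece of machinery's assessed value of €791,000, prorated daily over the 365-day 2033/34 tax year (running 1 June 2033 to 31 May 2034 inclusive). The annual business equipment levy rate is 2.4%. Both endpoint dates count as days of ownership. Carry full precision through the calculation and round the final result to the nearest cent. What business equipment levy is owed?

€6,293.33

Days held (2033-06-01 to 2033-09-29): 121 out of 365
Tax = €791,000 × 2.4% × 121/365 = €6,293.3260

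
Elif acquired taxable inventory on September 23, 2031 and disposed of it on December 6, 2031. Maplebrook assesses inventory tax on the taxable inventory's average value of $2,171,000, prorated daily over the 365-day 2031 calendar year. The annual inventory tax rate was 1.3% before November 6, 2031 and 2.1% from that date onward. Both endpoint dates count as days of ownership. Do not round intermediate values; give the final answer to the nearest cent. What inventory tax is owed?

$7,274.34

September 23 – November 5, 2031: 44 days at 1.3% → $2,171,000 × 1.3% × 44/365 = $3,402.2247
November 6 – December 6, 2031: 31 days at 2.1% → $2,171,000 × 2.1% × 31/365 = $3,872.1123
Total = $7,274.3370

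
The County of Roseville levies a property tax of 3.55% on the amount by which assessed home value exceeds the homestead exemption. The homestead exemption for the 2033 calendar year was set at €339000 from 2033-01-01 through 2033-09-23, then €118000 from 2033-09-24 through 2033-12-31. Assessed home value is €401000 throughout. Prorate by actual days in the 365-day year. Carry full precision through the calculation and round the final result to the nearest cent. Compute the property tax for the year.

€4328.96

2033-01-01 to 2033-09-23: 266 days, exemption €339000 → (€401000 − €339000) × 3.55% × 266/365 = €1604.0164
2033-09-24 to 2033-12-31: 99 days, exemption €118000 → (€401000 − €118000) × 3.55% × 99/365 = €2724.9411
Total = €4328.9575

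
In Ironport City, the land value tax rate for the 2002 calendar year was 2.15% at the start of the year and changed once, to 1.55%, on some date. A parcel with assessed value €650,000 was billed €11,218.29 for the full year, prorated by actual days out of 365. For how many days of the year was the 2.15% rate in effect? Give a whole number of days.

107 days

Let d = days at the first rate; then 365 − d days at the second rate.
€650,000 × [2.15%·d + 1.55%·(365−d)] / 365 = €11,218.29
Solving gives d = 107, so the new rate took effect on 18 Apr 2002.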